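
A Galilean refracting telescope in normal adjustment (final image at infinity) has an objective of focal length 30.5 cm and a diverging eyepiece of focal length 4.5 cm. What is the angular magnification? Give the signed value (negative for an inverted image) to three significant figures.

M = -f_obj/f_eye = -30.5/(-4.5) = 6.778.

6.78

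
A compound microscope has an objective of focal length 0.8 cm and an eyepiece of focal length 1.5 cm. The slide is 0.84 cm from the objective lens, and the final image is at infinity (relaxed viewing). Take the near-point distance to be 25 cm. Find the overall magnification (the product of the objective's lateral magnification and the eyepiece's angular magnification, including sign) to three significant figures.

-333

Objective: 1/d_i = 1/f_obj - 1/d_o = 1/0.8 - 1/0.84 = 0.05952 cm^-1, so d_i = 16.800 cm.
m_obj = -d_i/d_o = -16.800/0.84 = -20.000.
Eyepiece angular magnification (image at infinity): M_eye = D/f_e = 25/1.5 = 16.667.
Overall M = m_obj x M_eye = (-20.000)(16.667) = -333.33.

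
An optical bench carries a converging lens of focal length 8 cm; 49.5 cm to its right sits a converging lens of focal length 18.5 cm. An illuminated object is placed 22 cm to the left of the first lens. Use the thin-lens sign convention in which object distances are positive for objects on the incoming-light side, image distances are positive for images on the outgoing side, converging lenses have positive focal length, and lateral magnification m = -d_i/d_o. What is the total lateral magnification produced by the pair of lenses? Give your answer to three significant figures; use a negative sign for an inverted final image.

First lens: d_i1 = 1/(1/8 - 1/22) = 12.571 cm.
m_1 = -(12.571)/22 = -0.5714.
That image sits 36.929 cm in front of the second lens, so d_o2 = 36.929 cm.
Second lens: d_i2 = 1/(1/18.5 - 1/(36.929)) = 37.072 cm.
m_2 = -(37.072)/(36.929) = -1.0039.
Total m = m_1 x m_2 = (-0.5714)(-1.0039) = 0.5736.

0.574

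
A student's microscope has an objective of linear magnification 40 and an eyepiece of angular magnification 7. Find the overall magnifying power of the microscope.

280

The overall magnification of a compound microscope is the product of the objective and eyepiece magnifications:
M = M_obj x M_eye = 40 x 7 = 280.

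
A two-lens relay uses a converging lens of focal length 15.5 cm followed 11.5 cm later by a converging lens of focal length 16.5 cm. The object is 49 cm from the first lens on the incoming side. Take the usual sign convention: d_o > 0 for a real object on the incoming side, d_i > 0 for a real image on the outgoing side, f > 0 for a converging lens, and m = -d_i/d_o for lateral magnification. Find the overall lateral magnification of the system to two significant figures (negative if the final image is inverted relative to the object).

-0.28

Lens 1: 1/d_i1 = 1/f_1 - 1/d_o1 = 1/15.5 - 1/49 = 0.04411 cm^-1, so d_i1 = 22.672 cm.
m_1 = -(22.672)/49 = -0.4627.
Since 22.672 cm > 11.5 cm, the first image lies past the second lens and serves as a virtual object: d_o2 = L - d_i1 = -11.172 cm.
Lens 2: 1/d_i2 = 1/f_2 - 1/d_o2 = 1/16.5 - 1/(-11.172) = 0.15012 cm^-1, so d_i2 = 6.661 cm.
m_2 = -(6.661)/(-11.172) = 0.5963.
The system's lateral magnification is m_1 m_2 = (-0.4627)(0.5963) = -0.2759.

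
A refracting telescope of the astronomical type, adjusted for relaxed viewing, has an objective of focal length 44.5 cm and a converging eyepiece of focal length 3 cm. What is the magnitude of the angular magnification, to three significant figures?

14.8

|M| = f_obj/|f_eye| = 44.5/3 = 14.833.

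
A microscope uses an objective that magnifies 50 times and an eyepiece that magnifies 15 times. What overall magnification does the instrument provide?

The overall magnification of a compound microscope is the product of the objective and eyepiece magnifications:
M = M_obj x M_eye = 50 x 15 = 750.

750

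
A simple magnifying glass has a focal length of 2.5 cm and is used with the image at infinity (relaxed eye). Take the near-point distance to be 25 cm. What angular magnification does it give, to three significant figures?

10.0

M = D/f = 25/2.5 = 10.000.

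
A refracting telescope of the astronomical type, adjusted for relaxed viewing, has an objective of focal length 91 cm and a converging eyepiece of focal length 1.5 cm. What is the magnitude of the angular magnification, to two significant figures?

61

|M| = f_obj/|f_eye| = 91/1.5 = 60.667.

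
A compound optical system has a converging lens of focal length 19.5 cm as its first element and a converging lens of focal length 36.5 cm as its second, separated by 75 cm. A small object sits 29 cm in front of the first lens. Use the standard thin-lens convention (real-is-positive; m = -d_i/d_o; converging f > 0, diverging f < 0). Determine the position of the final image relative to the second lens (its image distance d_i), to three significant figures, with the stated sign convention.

-26.9 cm

Applying the thin-lens equation to the first lens, 1/19.5 = 1/29 + 1/d_i1, which gives d_i1 = 59.526 cm.
The intermediate image is 59.526 cm to the right of lens 1, so d_o2 = L - d_i1 = 75 - 59.526 = 15.474 cm.
Applying the thin-lens equation again with f_2 = 36.5 cm and d_o2 = 15.474 cm gives d_i2 = -26.861 cm.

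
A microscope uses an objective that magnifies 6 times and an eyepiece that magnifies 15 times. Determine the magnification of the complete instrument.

90

The overall magnification of a compound microscope is the product of the objective and eyepiece magnifications:
M = M_obj x M_eye = 6 x 15 = 90.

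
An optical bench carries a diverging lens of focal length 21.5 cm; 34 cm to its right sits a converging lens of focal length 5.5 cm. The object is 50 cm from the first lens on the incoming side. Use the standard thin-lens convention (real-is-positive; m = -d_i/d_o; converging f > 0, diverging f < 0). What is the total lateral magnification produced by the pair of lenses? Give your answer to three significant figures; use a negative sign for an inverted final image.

-0.0380

Applying the thin-lens equation to the first lens, 1/(-21.5) = 1/50 + 1/d_i1, which gives d_i1 = -15.035 cm.
Its lateral magnification is m_1 = -d_i1/d_o1 = -(-15.035)/50 = 0.3007.
The intermediate image is virtual, 15.035 cm to the left of lens 1, so d_o2 = L - d_i1 = 34 - (-15.035) = 49.035 cm.
Applying the thin-lens equation again with f_2 = 5.5 cm and d_o2 = 49.035 cm gives d_i2 = 6.195 cm.
m_2 = -(6.195)/(49.035) = -0.1263.
The system's lateral magnification is m_1 m_2 = (0.3007)(-0.1263) = -0.0380.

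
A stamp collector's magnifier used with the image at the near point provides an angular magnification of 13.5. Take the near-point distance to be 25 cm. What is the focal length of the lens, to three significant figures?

2.00 cm

For the image at the near point, M = 1 + D/f.
f = D/(M - 1) = 25/(13.5 - 1) = 2.000 cm.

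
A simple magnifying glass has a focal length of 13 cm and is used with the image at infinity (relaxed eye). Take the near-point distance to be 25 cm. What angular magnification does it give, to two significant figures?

1.9

M = D/f = 25/13 = 1.923.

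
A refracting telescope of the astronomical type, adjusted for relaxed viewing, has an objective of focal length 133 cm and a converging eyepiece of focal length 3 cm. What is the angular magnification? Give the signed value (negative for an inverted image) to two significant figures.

M = -f_obj/f_eye = -133/(3) = -44.333.

-44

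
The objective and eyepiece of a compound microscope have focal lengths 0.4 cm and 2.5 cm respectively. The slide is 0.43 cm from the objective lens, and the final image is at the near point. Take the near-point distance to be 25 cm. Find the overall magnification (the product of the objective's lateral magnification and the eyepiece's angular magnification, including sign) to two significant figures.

Objective: 1/d_i = 1/f_obj - 1/d_o = 1/0.4 - 1/0.43 = 0.17442 cm^-1, so d_i = 5.733 cm.
m_obj = -d_i/d_o = -5.733/0.43 = -13.333.
Eyepiece angular magnification (image at near point): M_eye = 1 + D/f_e = 1 + 25/2.5 = 11.000.
Overall M = m_obj x M_eye = (-13.333)(11.000) = -146.67.

-150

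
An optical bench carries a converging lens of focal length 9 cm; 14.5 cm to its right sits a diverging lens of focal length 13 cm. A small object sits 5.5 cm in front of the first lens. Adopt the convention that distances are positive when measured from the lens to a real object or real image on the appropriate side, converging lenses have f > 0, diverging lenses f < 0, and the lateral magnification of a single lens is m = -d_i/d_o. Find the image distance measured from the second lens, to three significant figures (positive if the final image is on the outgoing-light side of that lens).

-8.94 cm

Applying the thin-lens equation to the first lens, 1/9 = 1/5.5 + 1/d_i1, which gives d_i1 = -14.143 cm.
With d_i1 < 0 the first image is virtual and lies on the object side; the object distance for lens 2 is d_o2 = 14.5 - (-14.143) = 28.643 cm.
Applying the thin-lens equation again with f_2 = -13 cm and d_o2 = 28.643 cm gives d_i2 = -8.942 cm.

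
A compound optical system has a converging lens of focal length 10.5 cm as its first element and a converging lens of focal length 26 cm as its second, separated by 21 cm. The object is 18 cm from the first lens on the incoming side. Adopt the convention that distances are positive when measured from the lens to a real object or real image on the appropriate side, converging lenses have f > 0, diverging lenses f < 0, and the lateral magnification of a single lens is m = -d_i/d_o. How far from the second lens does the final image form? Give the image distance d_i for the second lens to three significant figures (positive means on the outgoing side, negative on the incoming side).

3.62 cm

First lens: d_i1 = 1/(1/10.5 - 1/18) = 25.200 cm.
Since 25.200 cm > 21 cm, the first image lies past the second lens and serves as a virtual object: d_o2 = L - d_i1 = -4.200 cm.
Second lens: d_i2 = 1/(1/26 - 1/(-4.200)) = 3.616 cm.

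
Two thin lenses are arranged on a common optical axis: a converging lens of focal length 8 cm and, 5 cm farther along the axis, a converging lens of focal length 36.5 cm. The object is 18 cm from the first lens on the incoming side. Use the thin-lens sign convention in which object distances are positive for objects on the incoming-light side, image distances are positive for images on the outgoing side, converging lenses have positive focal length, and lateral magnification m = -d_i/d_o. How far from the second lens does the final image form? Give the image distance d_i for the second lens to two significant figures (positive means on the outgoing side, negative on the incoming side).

7.5 cm

Lens 1: 1/d_i1 = 1/f_1 - 1/d_o1 = 1/8 - 1/18 = 0.06944 cm^-1, so d_i1 = 14.400 cm.
This image would form 14.400 cm past lens 1, i.e. 9.400 cm beyond lens 2, so it is a virtual object for lens 2: d_o2 = 5 - 14.400 = -9.400 cm.
Lens 2: 1/d_i2 = 1/f_2 - 1/d_o2 = 1/36.5 - 1/(-9.400) = 0.13378 cm^-1, so d_i2 = 7.475 cm.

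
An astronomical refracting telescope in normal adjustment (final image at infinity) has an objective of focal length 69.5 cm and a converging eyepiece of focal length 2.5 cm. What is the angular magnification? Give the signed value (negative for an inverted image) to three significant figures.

-27.8

M = -f_obj/f_eye = -69.5/(2.5) = -27.800.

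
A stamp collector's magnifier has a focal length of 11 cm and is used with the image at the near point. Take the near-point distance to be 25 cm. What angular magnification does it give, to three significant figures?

M = 1 + D/f = 1 + 25/11 = 3.273.

3.27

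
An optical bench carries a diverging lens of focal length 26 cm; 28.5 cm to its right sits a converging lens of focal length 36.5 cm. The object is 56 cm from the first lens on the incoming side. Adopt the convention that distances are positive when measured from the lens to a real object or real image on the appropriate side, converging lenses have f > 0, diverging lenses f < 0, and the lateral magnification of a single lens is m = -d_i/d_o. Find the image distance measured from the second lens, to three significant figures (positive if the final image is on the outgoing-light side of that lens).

173 cm

Applying the thin-lens equation to the first lens, 1/(-26) = 1/56 + 1/d_i1, which gives d_i1 = -17.756 cm.
With d_i1 < 0 the first image is virtual and lies on the object side; the object distance for lens 2 is d_o2 = 28.5 - (-17.756) = 46.256 cm.
Applying the thin-lens equation again with f_2 = 36.5 cm and d_o2 = 46.256 cm gives d_i2 = 173.056 cm.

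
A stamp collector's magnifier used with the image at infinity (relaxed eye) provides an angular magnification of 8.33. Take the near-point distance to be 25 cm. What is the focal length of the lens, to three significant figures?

For the image at infinity, M = D/f.
f = D/M = 25/8.33 = 3.001 cm.

3.00 cm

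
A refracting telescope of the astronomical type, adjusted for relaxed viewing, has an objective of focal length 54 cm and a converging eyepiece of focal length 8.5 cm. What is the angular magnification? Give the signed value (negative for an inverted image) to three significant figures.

M = -f_obj/f_eye = -54/(8.5) = -6.353.

-6.35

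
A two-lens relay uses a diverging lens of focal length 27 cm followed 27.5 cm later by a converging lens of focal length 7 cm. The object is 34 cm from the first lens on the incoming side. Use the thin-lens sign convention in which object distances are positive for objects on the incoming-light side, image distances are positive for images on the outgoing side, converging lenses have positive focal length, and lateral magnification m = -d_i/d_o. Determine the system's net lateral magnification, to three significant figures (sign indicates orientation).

-0.0872

Lens 1: 1/d_i1 = 1/f_1 - 1/d_o1 = 1/(-27) - 1/34 = -0.06645 cm^-1, so d_i1 = -15.049 cm.
m_1 = -(-15.049)/34 = 0.4426.
The intermediate image is virtual, 15.049 cm to the left of lens 1, so d_o2 = L - d_i1 = 27.5 - (-15.049) = 42.549 cm.
Lens 2: 1/d_i2 = 1/f_2 - 1/d_o2 = 1/7 - 1/(42.549) = 0.11935 cm^-1, so d_i2 = 8.378 cm.
m_2 = -(8.378)/(42.549) = -0.1969.
Total m = m_1 x m_2 = (0.4426)(-0.1969) = -0.0872.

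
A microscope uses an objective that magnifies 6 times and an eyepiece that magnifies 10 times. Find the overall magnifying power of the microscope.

60

The overall magnification of a compound microscope is the product of the objective and eyepiece magnifications:
M = M_obj x M_eye = 6 x 10 = 60.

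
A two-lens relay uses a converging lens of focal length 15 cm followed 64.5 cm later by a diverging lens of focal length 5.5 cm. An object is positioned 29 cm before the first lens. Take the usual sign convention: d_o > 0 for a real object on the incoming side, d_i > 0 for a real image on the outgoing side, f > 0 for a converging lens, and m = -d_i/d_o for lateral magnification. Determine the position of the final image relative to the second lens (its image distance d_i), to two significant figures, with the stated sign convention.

Applying the thin-lens equation to the first lens, 1/15 = 1/29 + 1/d_i1, which gives d_i1 = 31.071 cm.
The intermediate image is 31.071 cm to the right of lens 1, so d_o2 = L - d_i1 = 64.5 - 31.071 = 33.429 cm.
Applying the thin-lens equation again with f_2 = -5.5 cm and d_o2 = 33.429 cm gives d_i2 = -4.723 cm.

-4.7 cm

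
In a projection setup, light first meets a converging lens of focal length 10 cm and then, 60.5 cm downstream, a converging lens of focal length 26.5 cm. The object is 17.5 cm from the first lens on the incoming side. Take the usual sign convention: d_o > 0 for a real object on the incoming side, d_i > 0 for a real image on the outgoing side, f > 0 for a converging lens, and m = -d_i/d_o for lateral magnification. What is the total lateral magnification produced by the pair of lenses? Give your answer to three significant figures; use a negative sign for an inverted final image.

3.31

Lens 1: 1/d_i1 = 1/f_1 - 1/d_o1 = 1/10 - 1/17.5 = 0.04286 cm^-1, so d_i1 = 23.333 cm.
m_1 = -(23.333)/17.5 = -1.3333.
Object distance for lens 2: d_o2 = 60.5 - 23.333 = 37.167 cm.
Lens 2: 1/d_i2 = 1/f_2 - 1/d_o2 = 1/26.5 - 1/(37.167) = 0.01083 cm^-1, so d_i2 = 92.336 cm.
m_2 = -(92.336)/(37.167) = -2.4844.
Overall magnification: m = m_1 m_2 = 3.3125.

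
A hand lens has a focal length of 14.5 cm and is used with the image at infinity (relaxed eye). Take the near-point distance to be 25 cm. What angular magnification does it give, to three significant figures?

M = D/f = 25/14.5 = 1.724.

1.72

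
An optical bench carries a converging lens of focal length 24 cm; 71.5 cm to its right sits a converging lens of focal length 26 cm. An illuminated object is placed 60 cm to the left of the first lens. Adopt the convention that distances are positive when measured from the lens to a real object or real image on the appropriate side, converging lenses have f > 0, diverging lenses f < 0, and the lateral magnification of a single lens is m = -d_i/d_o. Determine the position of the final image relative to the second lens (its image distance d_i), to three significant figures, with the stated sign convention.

149 cm

Lens 1: 1/d_i1 = 1/f_1 - 1/d_o1 = 1/24 - 1/60 = 0.02500 cm^-1, so d_i1 = 40.000 cm.
Object distance for lens 2: d_o2 = 71.5 - 40.000 = 31.500 cm.
Lens 2: 1/d_i2 = 1/f_2 - 1/d_o2 = 1/26 - 1/(31.500) = 0.00672 cm^-1, so d_i2 = 148.909 cm.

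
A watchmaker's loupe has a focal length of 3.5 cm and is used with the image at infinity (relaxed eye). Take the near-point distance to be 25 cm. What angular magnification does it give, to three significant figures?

M = D/f = 25/3.5 = 7.143.

7.14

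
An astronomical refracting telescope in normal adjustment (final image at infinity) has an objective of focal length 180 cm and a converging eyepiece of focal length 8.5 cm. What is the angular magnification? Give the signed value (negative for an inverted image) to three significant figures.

M = -f_obj/f_eye = -180/(8.5) = -21.176.

-21.2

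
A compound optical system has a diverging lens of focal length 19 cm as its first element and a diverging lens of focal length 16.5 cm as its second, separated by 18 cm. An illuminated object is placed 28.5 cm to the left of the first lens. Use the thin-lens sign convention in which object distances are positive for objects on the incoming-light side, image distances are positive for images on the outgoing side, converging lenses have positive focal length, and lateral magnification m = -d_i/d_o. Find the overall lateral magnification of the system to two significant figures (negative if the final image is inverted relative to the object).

0.14

Applying the thin-lens equation to the first lens, 1/(-19) = 1/28.5 + 1/d_i1, which gives d_i1 = -11.400 cm.
Its lateral magnification is m_1 = -d_i1/d_o1 = -(-11.400)/28.5 = 0.4000.
With d_i1 < 0 the first image is virtual and lies on the object side; the object distance for lens 2 is d_o2 = 18 - (-11.400) = 29.400 cm.
Applying the thin-lens equation again with f_2 = -16.5 cm and d_o2 = 29.400 cm gives d_i2 = -10.569 cm.
m_2 = -(-10.569)/(29.400) = 0.3595.
Overall magnification: m = m_1 m_2 = 0.1438.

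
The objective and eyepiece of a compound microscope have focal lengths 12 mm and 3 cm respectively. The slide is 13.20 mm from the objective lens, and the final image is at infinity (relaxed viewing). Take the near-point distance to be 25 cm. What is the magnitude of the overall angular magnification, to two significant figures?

83

Convert to cm: f_obj = 12 mm = 1.2 cm; d_o = 13.20 mm = 1.32 cm.
Objective: 1/d_i = 1/f_obj - 1/d_o = 1/1.2 - 1/1.32 = 0.07576 cm^-1, so d_i = 13.200 cm.
m_obj = -d_i/d_o = -13.200/1.32 = -10.000.
Eyepiece angular magnification (image at infinity): M_eye = D/f_e = 25/3 = 8.333.
Overall M = m_obj x M_eye = (-10.000)(8.333) = -83.33.
|M| = 83.33.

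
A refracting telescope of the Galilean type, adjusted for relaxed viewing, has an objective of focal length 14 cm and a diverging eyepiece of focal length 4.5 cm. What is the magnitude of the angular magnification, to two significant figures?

3.1

|M| = f_obj/|f_eye| = 14/4.5 = 3.111.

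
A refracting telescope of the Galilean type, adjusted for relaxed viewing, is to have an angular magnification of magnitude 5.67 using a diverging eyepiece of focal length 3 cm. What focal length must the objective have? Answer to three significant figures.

17.0 cm

|M| = f_obj/|f_eye|, so f_obj = |M| x |f_eye| = 5.67 x 3 = 17.010 cm.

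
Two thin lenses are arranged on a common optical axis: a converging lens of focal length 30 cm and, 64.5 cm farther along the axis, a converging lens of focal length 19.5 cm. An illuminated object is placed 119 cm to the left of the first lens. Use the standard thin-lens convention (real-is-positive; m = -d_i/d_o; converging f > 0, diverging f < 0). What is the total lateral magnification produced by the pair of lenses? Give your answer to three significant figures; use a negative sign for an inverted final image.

Applying the thin-lens equation to the first lens, 1/30 = 1/119 + 1/d_i1, which gives d_i1 = 40.112 cm.
Its lateral magnification is m_1 = -d_i1/d_o1 = -(40.112)/119 = -0.3371.
The intermediate image is 40.112 cm to the right of lens 1, so d_o2 = L - d_i1 = 64.5 - 40.112 = 24.388 cm.
Applying the thin-lens equation again with f_2 = 19.5 cm and d_o2 = 24.388 cm gives d_i2 = 97.298 cm.
m_2 = -(97.298)/(24.388) = -3.9897.
The system's lateral magnification is m_1 m_2 = (-0.3371)(-3.9897) = 1.3448.

1.34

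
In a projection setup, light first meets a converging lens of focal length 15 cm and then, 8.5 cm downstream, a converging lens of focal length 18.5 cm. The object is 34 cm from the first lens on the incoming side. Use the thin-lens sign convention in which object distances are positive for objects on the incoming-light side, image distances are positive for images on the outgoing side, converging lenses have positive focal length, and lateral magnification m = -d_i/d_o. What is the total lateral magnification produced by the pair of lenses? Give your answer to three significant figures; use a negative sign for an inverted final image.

Applying the thin-lens equation to the first lens, 1/15 = 1/34 + 1/d_i1, which gives d_i1 = 26.842 cm.
Its lateral magnification is m_1 = -d_i1/d_o1 = -(26.842)/34 = -0.7895.
Since 26.842 cm > 8.5 cm, the first image lies past the second lens and serves as a virtual object: d_o2 = L - d_i1 = -18.342 cm.
Applying the thin-lens equation again with f_2 = 18.5 cm and d_o2 = -18.342 cm gives d_i2 = 9.210 cm.
m_2 = -(9.210)/(-18.342) = 0.5021.
Overall magnification: m = m_1 m_2 = -0.3964.

-0.396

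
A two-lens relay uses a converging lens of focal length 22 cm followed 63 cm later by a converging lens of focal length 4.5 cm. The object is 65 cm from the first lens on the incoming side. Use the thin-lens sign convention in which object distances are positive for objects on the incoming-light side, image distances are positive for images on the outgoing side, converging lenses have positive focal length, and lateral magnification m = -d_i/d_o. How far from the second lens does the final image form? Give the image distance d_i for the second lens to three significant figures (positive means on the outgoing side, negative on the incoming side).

5.30 cm

Applying the thin-lens equation to the first lens, 1/22 = 1/65 + 1/d_i1, which gives d_i1 = 33.256 cm.
That image sits 29.744 cm in front of the second lens, so d_o2 = 29.744 cm.
Applying the thin-lens equation again with f_2 = 4.5 cm and d_o2 = 29.744 cm gives d_i2 = 5.302 cm.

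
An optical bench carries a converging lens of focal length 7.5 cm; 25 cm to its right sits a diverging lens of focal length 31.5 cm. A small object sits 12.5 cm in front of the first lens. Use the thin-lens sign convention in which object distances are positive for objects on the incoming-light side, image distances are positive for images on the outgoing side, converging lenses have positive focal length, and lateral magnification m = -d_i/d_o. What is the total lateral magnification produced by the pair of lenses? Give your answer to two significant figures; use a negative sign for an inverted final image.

First lens: d_i1 = 1/(1/7.5 - 1/12.5) = 18.750 cm.
m_1 = -(18.750)/12.5 = -1.5000.
The intermediate image is 18.750 cm to the right of lens 1, so d_o2 = L - d_i1 = 25 - 18.750 = 6.250 cm.
Second lens: d_i2 = 1/(1/(-31.5) - 1/(6.250)) = -5.215 cm.
m_2 = -(-5.215)/(6.250) = 0.8344.
Overall magnification: m = m_1 m_2 = -1.2517.

-1.3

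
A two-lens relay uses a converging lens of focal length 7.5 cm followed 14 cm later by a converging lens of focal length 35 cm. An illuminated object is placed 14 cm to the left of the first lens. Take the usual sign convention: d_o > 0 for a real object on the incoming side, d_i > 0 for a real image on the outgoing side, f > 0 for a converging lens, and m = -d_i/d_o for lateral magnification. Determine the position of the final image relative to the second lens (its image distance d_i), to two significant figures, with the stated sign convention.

Applying the thin-lens equation to the first lens, 1/7.5 = 1/14 + 1/d_i1, which gives d_i1 = 16.154 cm.
This image would form 16.154 cm past lens 1, i.e. 2.154 cm beyond lens 2, so it is a virtual object for lens 2: d_o2 = 14 - 16.154 = -2.154 cm.
Applying the thin-lens equation again with f_2 = 35 cm and d_o2 = -2.154 cm gives d_i2 = 2.029 cm.

2.0 cm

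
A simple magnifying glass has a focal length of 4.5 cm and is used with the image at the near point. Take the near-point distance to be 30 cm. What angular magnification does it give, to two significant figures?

7.7

M = 1 + D/f = 1 + 30/4.5 = 7.667.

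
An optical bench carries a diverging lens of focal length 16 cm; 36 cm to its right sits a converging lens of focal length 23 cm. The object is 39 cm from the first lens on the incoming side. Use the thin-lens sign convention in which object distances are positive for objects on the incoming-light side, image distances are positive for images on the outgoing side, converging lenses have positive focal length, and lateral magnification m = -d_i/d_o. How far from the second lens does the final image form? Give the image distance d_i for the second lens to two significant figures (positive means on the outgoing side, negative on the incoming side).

45 cm

Lens 1: 1/d_i1 = 1/f_1 - 1/d_o1 = 1/(-16) - 1/39 = -0.08814 cm^-1, so d_i1 = -11.345 cm.
With d_i1 < 0 the first image is virtual and lies on the object side; the object distance for lens 2 is d_o2 = 36 - (-11.345) = 47.345 cm.
Lens 2: 1/d_i2 = 1/f_2 - 1/d_o2 = 1/23 - 1/(47.345) = 0.02236 cm^-1, so d_i2 = 44.729 cm.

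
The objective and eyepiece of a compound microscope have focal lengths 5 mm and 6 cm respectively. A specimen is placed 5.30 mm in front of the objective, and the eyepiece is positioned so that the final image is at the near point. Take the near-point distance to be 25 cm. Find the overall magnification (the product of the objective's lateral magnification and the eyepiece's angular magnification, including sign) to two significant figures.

Convert to cm: f_obj = 5 mm = 0.5 cm; d_o = 5.30 mm = 0.53 cm.
Objective: 1/d_i = 1/f_obj - 1/d_o = 1/0.5 - 1/0.53 = 0.11321 cm^-1, so d_i = 8.833 cm.
m_obj = -d_i/d_o = -8.833/0.53 = -16.667.
Eyepiece angular magnification (image at near point): M_eye = 1 + D/f_e = 1 + 25/6 = 5.167.
Overall M = m_obj x M_eye = (-16.667)(5.167) = -86.11.

-86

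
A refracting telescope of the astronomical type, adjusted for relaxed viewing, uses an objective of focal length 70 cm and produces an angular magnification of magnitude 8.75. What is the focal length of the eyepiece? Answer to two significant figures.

8.0 cm

|M| = f_obj/f_eye, so f_eye = f_obj/|M| = 70/8.75 = 8.000 cm.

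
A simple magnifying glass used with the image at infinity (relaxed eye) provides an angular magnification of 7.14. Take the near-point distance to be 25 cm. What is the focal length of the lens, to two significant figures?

For the image at infinity, M = D/f.
f = D/M = 25/7.14 = 3.501 cm.

3.5 cm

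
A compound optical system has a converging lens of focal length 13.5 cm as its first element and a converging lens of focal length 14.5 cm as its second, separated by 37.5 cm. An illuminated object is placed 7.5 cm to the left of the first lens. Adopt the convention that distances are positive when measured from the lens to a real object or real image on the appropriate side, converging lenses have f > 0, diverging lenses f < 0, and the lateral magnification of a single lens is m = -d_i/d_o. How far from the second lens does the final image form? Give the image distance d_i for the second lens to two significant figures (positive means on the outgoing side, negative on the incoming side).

20 cm

Lens 1: 1/d_i1 = 1/f_1 - 1/d_o1 = 1/13.5 - 1/7.5 = -0.05926 cm^-1, so d_i1 = -16.875 cm.
The intermediate image is virtual, 16.875 cm to the left of lens 1, so d_o2 = L - d_i1 = 37.5 - (-16.875) = 54.375 cm.
Lens 2: 1/d_i2 = 1/f_2 - 1/d_o2 = 1/14.5 - 1/(54.375) = 0.05057 cm^-1, so d_i2 = 19.773 cm.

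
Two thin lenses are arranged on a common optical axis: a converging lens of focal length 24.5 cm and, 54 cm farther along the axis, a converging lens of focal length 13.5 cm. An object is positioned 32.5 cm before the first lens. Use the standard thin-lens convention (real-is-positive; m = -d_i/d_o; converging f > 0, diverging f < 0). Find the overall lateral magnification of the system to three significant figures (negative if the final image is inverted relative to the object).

Applying the thin-lens equation to the first lens, 1/24.5 = 1/32.5 + 1/d_i1, which gives d_i1 = 99.531 cm.
Its lateral magnification is m_1 = -d_i1/d_o1 = -(99.531)/32.5 = -3.0625.
Since 99.531 cm > 54 cm, the first image lies past the second lens and serves as a virtual object: d_o2 = L - d_i1 = -45.531 cm.
Applying the thin-lens equation again with f_2 = 13.5 cm and d_o2 = -45.531 cm gives d_i2 = 10.413 cm.
m_2 = -(10.413)/(-45.531) = 0.2287.
Total m = m_1 x m_2 = (-3.0625)(0.2287) = -0.7004.

-0.700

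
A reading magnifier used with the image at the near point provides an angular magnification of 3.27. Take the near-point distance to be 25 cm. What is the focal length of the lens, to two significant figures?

For the image at the near point, M = 1 + D/f.
f = D/(M - 1) = 25/(3.27 - 1) = 11.013 cm.

11 cm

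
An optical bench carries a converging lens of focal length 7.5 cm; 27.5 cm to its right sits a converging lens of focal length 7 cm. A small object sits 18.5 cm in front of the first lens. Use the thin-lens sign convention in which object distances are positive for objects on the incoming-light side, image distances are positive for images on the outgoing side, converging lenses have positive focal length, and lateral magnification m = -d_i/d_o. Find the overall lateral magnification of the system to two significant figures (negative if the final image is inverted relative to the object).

Lens 1: 1/d_i1 = 1/f_1 - 1/d_o1 = 1/7.5 - 1/18.5 = 0.07928 cm^-1, so d_i1 = 12.614 cm.
m_1 = -(12.614)/18.5 = -0.6818.
That image sits 14.886 cm in front of the second lens, so d_o2 = 14.886 cm.
Lens 2: 1/d_i2 = 1/f_2 - 1/d_o2 = 1/7 - 1/(14.886) = 0.07568 cm^-1, so d_i2 = 13.213 cm.
m_2 = -(13.213)/(14.886) = -0.8876.
Overall magnification: m = m_1 m_2 = 0.6052.

0.61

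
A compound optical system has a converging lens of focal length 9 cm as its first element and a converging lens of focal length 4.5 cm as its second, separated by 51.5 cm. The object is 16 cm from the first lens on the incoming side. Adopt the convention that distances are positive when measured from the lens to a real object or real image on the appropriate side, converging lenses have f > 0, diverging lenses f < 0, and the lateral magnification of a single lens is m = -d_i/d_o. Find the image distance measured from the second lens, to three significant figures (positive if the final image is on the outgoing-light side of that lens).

Lens 1: 1/d_i1 = 1/f_1 - 1/d_o1 = 1/9 - 1/16 = 0.04861 cm^-1, so d_i1 = 20.571 cm.
That image sits 30.929 cm in front of the second lens, so d_o2 = 30.929 cm.
Lens 2: 1/d_i2 = 1/f_2 - 1/d_o2 = 1/4.5 - 1/(30.929) = 0.18989 cm^-1, so d_i2 = 5.266 cm.

5.27 cm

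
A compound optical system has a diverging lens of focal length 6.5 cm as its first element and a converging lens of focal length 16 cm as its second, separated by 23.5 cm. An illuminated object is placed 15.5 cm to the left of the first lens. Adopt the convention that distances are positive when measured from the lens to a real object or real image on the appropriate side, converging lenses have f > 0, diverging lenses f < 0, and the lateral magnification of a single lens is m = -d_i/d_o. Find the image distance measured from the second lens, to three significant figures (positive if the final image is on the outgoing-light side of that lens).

Lens 1: 1/d_i1 = 1/f_1 - 1/d_o1 = 1/(-6.5) - 1/15.5 = -0.21836 cm^-1, so d_i1 = -4.580 cm.
The intermediate image is virtual, 4.580 cm to the left of lens 1, so d_o2 = L - d_i1 = 23.5 - (-4.580) = 28.080 cm.
Lens 2: 1/d_i2 = 1/f_2 - 1/d_o2 = 1/16 - 1/(28.080) = 0.02689 cm^-1, so d_i2 = 37.193 cm.

37.2 cm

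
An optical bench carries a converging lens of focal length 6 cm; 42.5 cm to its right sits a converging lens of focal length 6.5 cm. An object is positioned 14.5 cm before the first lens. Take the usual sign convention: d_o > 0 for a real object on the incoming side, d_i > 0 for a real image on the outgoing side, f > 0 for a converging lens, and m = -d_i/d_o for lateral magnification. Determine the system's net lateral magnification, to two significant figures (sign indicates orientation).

0.18

First lens: d_i1 = 1/(1/6 - 1/14.5) = 10.235 cm.
m_1 = -(10.235)/14.5 = -0.7059.
That image sits 32.265 cm in front of the second lens, so d_o2 = 32.265 cm.
Second lens: d_i2 = 1/(1/6.5 - 1/(32.265)) = 8.140 cm.
m_2 = -(8.140)/(32.265) = -0.2523.
Total m = m_1 x m_2 = (-0.7059)(-0.2523) = 0.1781.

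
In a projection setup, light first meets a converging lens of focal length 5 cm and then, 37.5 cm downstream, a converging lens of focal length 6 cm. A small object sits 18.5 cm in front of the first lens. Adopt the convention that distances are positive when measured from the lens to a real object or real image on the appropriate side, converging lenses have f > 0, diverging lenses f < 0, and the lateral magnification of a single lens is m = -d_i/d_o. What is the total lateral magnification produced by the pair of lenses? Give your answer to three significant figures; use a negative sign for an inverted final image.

Applying the thin-lens equation to the first lens, 1/5 = 1/18.5 + 1/d_i1, which gives d_i1 = 6.852 cm.
Its lateral magnification is m_1 = -d_i1/d_o1 = -(6.852)/18.5 = -0.3704.
The intermediate image is 6.852 cm to the right of lens 1, so d_o2 = L - d_i1 = 37.5 - 6.852 = 30.648 cm.
Applying the thin-lens equation again with f_2 = 6 cm and d_o2 = 30.648 cm gives d_i2 = 7.461 cm.
m_2 = -(7.461)/(30.648) = -0.2434.
Overall magnification: m = m_1 m_2 = 0.0902.

0.0902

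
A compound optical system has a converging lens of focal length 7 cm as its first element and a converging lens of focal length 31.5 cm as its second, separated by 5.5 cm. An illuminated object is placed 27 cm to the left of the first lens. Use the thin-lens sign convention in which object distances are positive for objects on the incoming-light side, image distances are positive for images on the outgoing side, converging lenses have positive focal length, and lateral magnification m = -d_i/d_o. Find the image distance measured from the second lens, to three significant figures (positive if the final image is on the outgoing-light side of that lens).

Applying the thin-lens equation to the first lens, 1/7 = 1/27 + 1/d_i1, which gives d_i1 = 9.450 cm.
Since 9.450 cm > 5.5 cm, the first image lies past the second lens and serves as a virtual object: d_o2 = L - d_i1 = -3.950 cm.
Applying the thin-lens equation again with f_2 = 31.5 cm and d_o2 = -3.950 cm gives d_i2 = 3.510 cm.

3.51 cm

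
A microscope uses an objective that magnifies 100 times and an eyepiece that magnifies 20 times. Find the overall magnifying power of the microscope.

The overall magnification of a compound microscope is the product of the objective and eyepiece magnifications:
M = M_obj x M_eye = 100 x 20 = 2000.

2000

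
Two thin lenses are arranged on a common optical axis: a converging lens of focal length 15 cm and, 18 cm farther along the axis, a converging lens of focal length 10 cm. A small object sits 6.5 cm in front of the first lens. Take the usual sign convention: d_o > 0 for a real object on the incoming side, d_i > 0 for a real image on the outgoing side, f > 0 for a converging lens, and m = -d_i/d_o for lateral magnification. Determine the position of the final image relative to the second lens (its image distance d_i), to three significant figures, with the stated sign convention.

Applying the thin-lens equation to the first lens, 1/15 = 1/6.5 + 1/d_i1, which gives d_i1 = -11.471 cm.
The intermediate image is virtual, 11.471 cm to the left of lens 1, so d_o2 = L - d_i1 = 18 - (-11.471) = 29.471 cm.
Applying the thin-lens equation again with f_2 = 10 cm and d_o2 = 29.471 cm gives d_i2 = 15.136 cm.

15.1 cm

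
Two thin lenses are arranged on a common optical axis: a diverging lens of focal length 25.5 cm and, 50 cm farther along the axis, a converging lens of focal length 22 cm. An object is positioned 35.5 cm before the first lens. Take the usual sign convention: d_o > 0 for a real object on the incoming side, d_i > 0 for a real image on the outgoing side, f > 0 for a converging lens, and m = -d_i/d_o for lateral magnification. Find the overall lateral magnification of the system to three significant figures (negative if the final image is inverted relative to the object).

Lens 1: 1/d_i1 = 1/f_1 - 1/d_o1 = 1/(-25.5) - 1/35.5 = -0.06738 cm^-1, so d_i1 = -14.840 cm.
m_1 = -(-14.840)/35.5 = 0.4180.
With d_i1 < 0 the first image is virtual and lies on the object side; the object distance for lens 2 is d_o2 = 50 - (-14.840) = 64.840 cm.
Lens 2: 1/d_i2 = 1/f_2 - 1/d_o2 = 1/22 - 1/(64.840) = 0.03003 cm^-1, so d_i2 = 33.298 cm.
m_2 = -(33.298)/(64.840) = -0.5135.
Total m = m_1 x m_2 = (0.4180)(-0.5135) = -0.2147.

-0.215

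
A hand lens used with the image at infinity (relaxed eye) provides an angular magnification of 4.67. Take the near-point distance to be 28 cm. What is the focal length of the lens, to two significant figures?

For the image at infinity, M = D/f.
f = D/M = 28/4.67 = 5.996 cm.

6.0 cm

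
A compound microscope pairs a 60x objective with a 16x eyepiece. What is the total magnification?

960

The overall magnification of a compound microscope is the product of the objective and eyepiece magnifications:
M = M_obj x M_eye = 60 x 16 = 960.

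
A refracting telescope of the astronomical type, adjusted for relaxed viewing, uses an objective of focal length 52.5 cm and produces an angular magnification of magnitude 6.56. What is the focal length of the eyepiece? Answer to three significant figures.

8.00 cm

|M| = f_obj/f_eye, so f_eye = f_obj/|M| = 52.5/6.56 = 8.003 cm.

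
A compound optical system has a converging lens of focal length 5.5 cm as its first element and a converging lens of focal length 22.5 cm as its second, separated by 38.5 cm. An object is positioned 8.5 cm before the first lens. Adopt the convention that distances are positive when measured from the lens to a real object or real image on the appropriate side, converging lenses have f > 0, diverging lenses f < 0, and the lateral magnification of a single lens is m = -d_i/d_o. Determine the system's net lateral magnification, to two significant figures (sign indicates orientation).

99

Applying the thin-lens equation to the first lens, 1/5.5 = 1/8.5 + 1/d_i1, which gives d_i1 = 15.583 cm.
Its lateral magnification is m_1 = -d_i1/d_o1 = -(15.583)/8.5 = -1.8333.
Object distance for lens 2: d_o2 = 38.5 - 15.583 = 22.917 cm.
Applying the thin-lens equation again with f_2 = 22.5 cm and d_o2 = 22.917 cm gives d_i2 = 1237.500 cm.
m_2 = -(1237.500)/(22.917) = -54.0000.
Overall magnification: m = m_1 m_2 = 99.0000.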